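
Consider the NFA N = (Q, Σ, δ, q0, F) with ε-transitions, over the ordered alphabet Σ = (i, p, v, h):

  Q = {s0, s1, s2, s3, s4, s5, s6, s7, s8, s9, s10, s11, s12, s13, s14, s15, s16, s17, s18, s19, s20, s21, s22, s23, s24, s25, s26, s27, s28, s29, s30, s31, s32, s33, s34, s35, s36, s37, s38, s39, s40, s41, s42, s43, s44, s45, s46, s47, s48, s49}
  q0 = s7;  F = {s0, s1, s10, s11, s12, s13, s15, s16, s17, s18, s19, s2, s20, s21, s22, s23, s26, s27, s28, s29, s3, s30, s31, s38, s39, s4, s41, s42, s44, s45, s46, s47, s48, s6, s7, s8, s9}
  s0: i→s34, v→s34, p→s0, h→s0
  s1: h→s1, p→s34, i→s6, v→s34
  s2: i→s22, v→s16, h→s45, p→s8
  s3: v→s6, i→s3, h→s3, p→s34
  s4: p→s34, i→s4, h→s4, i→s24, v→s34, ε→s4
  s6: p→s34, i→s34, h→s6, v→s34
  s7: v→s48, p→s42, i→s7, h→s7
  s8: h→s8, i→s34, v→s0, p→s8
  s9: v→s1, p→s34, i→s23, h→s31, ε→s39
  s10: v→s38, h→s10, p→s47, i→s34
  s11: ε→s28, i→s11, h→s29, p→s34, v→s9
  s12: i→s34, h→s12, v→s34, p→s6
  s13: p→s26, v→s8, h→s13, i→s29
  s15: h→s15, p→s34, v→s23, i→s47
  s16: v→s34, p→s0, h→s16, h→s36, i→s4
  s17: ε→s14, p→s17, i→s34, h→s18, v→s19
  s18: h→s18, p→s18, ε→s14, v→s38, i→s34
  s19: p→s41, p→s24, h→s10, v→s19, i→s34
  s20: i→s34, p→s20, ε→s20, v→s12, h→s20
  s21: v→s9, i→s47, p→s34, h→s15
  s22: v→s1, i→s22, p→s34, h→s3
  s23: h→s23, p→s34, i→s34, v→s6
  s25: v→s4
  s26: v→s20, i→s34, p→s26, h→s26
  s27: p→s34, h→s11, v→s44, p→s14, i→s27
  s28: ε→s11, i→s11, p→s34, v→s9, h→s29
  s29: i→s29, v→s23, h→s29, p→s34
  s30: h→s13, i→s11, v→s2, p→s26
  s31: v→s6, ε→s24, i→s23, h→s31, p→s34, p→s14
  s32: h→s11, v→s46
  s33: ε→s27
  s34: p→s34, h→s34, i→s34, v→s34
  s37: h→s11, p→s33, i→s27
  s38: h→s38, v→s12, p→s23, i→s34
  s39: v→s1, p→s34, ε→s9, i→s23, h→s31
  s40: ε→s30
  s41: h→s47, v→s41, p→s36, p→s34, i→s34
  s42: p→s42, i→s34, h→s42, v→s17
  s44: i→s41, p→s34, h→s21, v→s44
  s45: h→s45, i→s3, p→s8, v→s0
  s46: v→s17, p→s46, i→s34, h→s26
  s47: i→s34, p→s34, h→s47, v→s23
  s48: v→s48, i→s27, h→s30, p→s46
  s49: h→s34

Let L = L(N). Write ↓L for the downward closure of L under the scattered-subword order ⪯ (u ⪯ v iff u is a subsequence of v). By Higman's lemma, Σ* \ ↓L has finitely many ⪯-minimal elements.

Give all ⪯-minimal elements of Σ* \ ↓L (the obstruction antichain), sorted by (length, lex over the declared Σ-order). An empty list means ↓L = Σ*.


min(Σ*\↓L) = [pi, vip, pvvpp, vivii, vhvvv, vhhvi].

|Q|=50, |F|=37, |δ|=176 (11 ε).
min D↑ (36 st, q0=0, F={3}): 0:i→0,p→1,v→2,h→0 1:i→3,p→1,v→4,h→1 2:i→5,p→6,v→2,h→7 3:i→3,p→3,v→3,h→3 4:i→3,p→4,v→8,h→9 5:i→5,p→3,v→10,h→11 6:i→3,p→6,v→4,h→12 7:i→11,p→12,v→13,h→14 8:i→3,p→15,v→8,h→16 9:i→3,p→9,v→17,h→9 10:i→15,p→3,v→10,h→18 11:i→11,p→3,v→19,h→20 12:i→3,p→12,v→21,h→12 13:i→22,p→23,v→24,h→25 14:i→20,p→12,v→23,h→14 15:i→3,p→3,v→15,h→26 16:i→3,p→26,v→17,h→16 17:i→3,p→27,v→28,h→17 18:i→26,p→3,v→19,h→29 19:i→27,p→3,v→30,h→31 20:i→20,p→3,v→27,h→20 21:i→3,p→21,v→28,h→21 22:i→22,p→3,v→30,h→32 23:i→3,p→23,v→33,h→23 24:i→34,p→33,v→3,h→24 25:i→32,p→23,v→33,h→25 26:i→3,p→3,v→27,h→26 27:i→3,p→3,v→35,h→27 28:i→3,p→35,v→3,h→28 29:i→26,p→3,v→27,h→29 30:i→35,p→3,v→3,h→30 31:i→27,p→3,v→35,h→31 32:i→32,p→3,v→35,h→32 33:i→3,p→33,v→3,h→33 34:i→34,p→3,v→3,h→34 35:i→3,p→3,v→3,h→35.
'pi': N↓-sim [41, 20, 1] end={s34} ∉↓L; 2/2 single-dels accept.
'vip': N↓-sim [41, 39, 22, 3] end={s14,s34,s36} — reject; 3/3 del acc.
'pvvpp': |S_i|=[41, 20, 16, 11, 7, 2] end={s34,s36} rej; 5/5 deletions ∈↓L.
'vivii': N↓-sim [41, 39, 22, 15, 6, 1] end={s34} rej; 5/5 del acc.
'vhvvv': N↓-sim [41, 39, 32, 21, 9, 1] end={s34} rej; 5/5 single-dels accept.
'vhhvi': N↓-sim [41, 39, 32, 24, 8, 1] end={s34} rej; 5/5 deletions ∈↓L.
6 obstructions.


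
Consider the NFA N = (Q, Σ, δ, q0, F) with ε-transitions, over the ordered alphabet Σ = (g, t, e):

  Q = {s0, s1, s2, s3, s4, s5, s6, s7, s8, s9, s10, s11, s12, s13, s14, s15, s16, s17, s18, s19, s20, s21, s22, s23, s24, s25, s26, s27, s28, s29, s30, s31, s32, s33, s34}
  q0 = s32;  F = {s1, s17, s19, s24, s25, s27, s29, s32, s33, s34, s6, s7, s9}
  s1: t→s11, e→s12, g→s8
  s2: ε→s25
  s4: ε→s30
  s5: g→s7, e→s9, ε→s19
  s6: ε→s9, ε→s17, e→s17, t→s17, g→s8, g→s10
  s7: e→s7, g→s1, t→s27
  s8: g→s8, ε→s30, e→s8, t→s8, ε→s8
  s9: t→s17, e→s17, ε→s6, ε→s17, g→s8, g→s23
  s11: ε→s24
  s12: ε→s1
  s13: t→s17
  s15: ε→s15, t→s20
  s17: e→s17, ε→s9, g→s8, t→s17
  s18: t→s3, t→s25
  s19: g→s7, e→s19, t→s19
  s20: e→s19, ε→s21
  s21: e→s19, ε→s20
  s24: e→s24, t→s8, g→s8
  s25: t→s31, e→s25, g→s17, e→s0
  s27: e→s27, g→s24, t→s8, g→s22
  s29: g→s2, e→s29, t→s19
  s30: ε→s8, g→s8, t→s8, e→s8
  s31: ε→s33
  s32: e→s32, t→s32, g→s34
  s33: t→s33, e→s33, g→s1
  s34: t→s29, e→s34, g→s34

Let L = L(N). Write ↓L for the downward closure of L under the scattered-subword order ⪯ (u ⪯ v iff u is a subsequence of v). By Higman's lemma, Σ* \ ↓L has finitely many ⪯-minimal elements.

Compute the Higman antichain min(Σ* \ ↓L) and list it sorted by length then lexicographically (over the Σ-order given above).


Antichain: [gtggg, gttgtt].

|Q|=35, |F|=13, |δ|=74 (17 ε).
min D↑ (12 st, q0=0, F={8}): 0:g→1,t→0,e→0 1:g→1,t→2,e→1 2:g→3,t→4,e→2 3:g→5,t→6,e→3 4:g→7,t→4,e→4 5:g→8,t→5,e→5 6:g→9,t→6,e→6 7:g→9,t→10,e→7 8:g→8,t→8,e→8 9:g→8,t→11,e→9 10:g→11,t→8,e→10 11:g→8,t→8,e→11 (ε-aug+det+¬).
'gtggg': run [23, 22, 21, 19, 12, 4] end={s10,s23,s30,s8} ∉↓L; 5/5 deletions ∈↓L.
'gttgtt': N↓-sim [23, 22, 21, 17, 11, 6, 2] end={s30,s8} — reject; 6/6 deletions ∈↓L.
2 minimals (antichain).


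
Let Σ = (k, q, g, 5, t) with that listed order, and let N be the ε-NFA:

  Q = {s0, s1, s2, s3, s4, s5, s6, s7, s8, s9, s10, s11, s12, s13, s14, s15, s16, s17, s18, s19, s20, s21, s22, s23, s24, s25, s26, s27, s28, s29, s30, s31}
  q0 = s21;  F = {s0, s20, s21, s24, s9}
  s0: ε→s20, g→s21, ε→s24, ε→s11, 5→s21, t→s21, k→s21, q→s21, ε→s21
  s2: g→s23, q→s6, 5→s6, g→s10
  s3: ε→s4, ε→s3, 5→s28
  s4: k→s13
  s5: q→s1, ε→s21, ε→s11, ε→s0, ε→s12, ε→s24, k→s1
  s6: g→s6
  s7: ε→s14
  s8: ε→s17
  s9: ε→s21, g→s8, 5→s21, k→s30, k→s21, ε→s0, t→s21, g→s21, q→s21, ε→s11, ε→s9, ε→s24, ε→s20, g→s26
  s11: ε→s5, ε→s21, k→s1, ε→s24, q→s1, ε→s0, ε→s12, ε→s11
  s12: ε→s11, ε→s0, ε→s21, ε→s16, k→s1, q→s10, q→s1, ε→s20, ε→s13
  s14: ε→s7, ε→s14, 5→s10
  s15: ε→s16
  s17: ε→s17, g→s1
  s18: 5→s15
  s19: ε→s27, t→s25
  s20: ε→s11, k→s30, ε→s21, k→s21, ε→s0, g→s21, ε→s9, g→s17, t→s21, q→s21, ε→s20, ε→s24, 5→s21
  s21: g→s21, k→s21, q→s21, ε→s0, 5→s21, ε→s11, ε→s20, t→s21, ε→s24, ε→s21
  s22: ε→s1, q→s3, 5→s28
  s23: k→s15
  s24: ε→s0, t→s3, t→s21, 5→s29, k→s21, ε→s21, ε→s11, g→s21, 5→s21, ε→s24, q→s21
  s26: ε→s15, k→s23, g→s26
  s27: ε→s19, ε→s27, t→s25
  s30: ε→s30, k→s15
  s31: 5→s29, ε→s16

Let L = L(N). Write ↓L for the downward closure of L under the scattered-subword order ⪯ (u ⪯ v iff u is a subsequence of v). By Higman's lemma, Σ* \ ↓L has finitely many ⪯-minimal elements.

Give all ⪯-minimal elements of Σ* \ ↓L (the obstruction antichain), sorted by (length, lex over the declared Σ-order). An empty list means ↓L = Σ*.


Antichain: [].

|Q|=32, |F|=5, |δ|=115 (57 ε).
min D↑ (1 st, q0=0, F={}): 0:k→0,q→0,g→0,5→0,t→0 [Hopcroft].
L(D↑) = ∅ ⇒ ↓L = Σ*.


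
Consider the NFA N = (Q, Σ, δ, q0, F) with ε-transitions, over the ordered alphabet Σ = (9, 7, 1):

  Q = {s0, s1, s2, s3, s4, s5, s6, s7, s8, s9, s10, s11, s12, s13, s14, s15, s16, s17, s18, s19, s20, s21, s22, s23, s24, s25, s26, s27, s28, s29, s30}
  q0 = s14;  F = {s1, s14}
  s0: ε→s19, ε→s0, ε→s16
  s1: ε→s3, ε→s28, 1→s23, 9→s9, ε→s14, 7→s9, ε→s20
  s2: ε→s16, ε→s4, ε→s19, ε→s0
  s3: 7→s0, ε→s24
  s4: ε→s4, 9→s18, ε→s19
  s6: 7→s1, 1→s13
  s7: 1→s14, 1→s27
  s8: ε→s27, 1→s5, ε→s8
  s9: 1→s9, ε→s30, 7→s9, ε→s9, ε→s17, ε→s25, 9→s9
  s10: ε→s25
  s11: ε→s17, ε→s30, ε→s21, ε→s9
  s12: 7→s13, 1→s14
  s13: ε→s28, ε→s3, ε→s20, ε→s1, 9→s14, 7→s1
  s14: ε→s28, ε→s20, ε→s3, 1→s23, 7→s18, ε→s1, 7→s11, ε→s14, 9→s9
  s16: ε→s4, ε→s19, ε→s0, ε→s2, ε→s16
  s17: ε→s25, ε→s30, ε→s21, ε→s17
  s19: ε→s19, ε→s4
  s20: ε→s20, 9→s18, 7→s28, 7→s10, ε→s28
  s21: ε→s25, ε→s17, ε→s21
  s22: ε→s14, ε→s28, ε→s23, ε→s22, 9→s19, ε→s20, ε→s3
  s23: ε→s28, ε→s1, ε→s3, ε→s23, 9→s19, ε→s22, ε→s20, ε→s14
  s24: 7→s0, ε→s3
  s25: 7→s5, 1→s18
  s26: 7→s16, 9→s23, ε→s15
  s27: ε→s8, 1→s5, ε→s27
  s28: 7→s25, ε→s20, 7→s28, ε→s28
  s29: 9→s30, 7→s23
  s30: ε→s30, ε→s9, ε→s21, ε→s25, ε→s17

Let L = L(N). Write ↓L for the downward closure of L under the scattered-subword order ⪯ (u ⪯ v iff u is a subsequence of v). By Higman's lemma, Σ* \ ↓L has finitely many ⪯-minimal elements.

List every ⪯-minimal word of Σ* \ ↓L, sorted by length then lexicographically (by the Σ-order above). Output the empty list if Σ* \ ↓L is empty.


|Q|=31, |F|=2, |δ|=110 (74 ε).
min D↑ (2 st, q0=0, F={1}): 0:9→1,7→1,1→0 1:9→1,7→1,1→1 [Hopcroft].
'9': N↓-sim [22, 9] end={s17,s18,s19,s21,s25,s30,s4,s5,s9} — reject; 1/1 deletions ∈↓L.
'7': run [22, 16] end={s0,s10,s11,s16,s17,s18,s19,s2,s20,s21,s25,s28,…} — reject; 1/1 del acc.
2 words, ⪯-incomp.

Antichain: [9, 7].


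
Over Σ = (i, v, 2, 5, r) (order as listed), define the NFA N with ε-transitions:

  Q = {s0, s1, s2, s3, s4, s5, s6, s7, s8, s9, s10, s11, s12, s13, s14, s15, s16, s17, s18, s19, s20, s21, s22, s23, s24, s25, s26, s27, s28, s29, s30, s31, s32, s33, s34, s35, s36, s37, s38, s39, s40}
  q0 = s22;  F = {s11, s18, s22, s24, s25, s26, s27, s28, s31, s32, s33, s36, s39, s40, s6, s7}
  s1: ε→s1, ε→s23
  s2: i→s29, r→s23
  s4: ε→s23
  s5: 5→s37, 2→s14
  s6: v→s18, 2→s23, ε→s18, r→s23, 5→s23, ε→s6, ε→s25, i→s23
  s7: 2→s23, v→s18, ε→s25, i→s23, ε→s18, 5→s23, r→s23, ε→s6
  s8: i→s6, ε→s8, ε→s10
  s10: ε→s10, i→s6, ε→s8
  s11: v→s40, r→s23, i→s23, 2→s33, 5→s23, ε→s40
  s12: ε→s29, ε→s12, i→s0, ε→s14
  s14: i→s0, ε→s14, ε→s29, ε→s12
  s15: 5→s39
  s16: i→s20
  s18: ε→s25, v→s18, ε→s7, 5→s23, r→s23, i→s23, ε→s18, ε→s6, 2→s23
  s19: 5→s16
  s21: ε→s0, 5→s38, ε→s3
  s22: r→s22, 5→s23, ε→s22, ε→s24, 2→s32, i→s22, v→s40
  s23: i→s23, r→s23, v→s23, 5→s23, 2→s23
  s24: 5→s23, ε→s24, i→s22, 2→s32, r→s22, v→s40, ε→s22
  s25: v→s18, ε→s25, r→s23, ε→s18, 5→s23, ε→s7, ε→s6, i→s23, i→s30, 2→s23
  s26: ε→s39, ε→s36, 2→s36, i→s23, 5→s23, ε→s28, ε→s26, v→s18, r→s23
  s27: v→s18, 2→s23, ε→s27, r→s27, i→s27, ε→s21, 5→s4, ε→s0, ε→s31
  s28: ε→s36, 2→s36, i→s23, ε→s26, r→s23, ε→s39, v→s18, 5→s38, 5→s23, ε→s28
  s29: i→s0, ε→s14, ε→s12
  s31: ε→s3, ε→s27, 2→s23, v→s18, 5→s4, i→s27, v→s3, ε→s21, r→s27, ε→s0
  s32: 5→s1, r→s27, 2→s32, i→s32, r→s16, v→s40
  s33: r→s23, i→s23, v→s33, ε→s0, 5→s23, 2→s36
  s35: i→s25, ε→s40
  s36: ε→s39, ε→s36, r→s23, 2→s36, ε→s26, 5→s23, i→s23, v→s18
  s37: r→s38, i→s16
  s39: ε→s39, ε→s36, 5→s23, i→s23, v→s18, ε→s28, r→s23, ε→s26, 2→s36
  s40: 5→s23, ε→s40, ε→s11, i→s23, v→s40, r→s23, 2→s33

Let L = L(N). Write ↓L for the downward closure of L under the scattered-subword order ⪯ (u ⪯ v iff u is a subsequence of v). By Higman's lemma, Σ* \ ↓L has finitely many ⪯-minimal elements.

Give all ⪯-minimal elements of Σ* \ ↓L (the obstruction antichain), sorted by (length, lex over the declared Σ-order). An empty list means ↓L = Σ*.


min(Σ*\↓L) = [5, vi, vr, 2r2, v22v2].

|Q|=41, |F|=16, |δ|=168 (63 ε).
min D↑ (8 st, q0=0, F={3}): 0:i→0,v→1,2→2,5→3,r→0 1:i→3,v→1,2→4,5→3,r→3 2:i→2,v→1,2→2,5→3,r→5 3:i→3,v→3,2→3,5→3,r→3 4:i→3,v→4,2→6,5→3,r→3 5:i→5,v→7,2→3,5→3,r→5 6:i→3,v→7,2→6,5→3,r→3 7:i→3,v→7,2→3,5→3,r→3 (ε-aug+det+¬).
'5': run [26, 4] end={s1,s23,s38,s4} — reject; 1/1 single-dels accept.
'vi': N↓-sim [26, 16, 2] end={s23,s30} rej; 2/2 deletions ∈↓L.
'vr': N↓-sim [26, 16, 1] end={s23} — reject; 2/2 deletions ∈↓L.
'2r2': N↓-sim [26, 24, 15, 1] end={s23} rej; 3/3 deletions ∈↓L.
'v22v2': run [26, 16, 13, 11, 6, 1] end={s23} — reject; 5/5 del acc.
5 obstructions.


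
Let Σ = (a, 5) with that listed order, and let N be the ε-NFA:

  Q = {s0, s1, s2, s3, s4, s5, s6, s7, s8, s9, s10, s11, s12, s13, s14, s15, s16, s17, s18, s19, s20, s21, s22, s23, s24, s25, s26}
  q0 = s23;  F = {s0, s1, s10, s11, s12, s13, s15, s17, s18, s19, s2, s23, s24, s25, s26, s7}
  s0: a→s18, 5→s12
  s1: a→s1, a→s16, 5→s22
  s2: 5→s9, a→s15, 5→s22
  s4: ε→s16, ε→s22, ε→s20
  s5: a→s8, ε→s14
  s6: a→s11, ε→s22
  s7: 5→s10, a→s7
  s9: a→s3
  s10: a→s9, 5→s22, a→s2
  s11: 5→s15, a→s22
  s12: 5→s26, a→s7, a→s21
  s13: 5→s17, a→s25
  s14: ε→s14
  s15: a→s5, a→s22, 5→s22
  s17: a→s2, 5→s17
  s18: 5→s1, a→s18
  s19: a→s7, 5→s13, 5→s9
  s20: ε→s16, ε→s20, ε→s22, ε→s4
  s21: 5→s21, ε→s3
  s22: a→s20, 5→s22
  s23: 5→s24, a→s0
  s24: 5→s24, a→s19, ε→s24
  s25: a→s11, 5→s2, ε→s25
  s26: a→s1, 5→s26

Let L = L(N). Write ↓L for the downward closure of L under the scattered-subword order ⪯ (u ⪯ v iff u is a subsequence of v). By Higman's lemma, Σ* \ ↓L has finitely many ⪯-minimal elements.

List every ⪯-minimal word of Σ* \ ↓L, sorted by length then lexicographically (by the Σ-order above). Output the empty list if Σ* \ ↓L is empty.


Antichain: [aa55, a55a5, 5a5aaa].

|Q|=27, |F|=16, |δ|=57 (13 ε).
min D↑ (17 st, q0=0, F={10}): 0:a→1,5→2 1:a→3,5→4 2:a→5,5→2 3:a→3,5→6 4:a→7,5→8 5:a→7,5→9 6:a→6,5→10 7:a→7,5→11 8:a→6,5→8 9:a→12,5→13 10:a→10,5→10 11:a→14,5→10 12:a→15,5→14 13:a→14,5→13 14:a→16,5→10 15:a→10,5→16 16:a→10,5→10.
'aa55': run [26, 24, 18, 14, 7] end={s16,s20,s21,s22,s3,s4,s9} ∉↓L; 4/4 single-dels accept.
'a55a5': run [26, 24, 21, 16, 12, 6] end={s16,s20,s22,s3,s4,s9} ∉↓L; 5/5 del acc.
'5a5aaa': run [26, 23, 20, 17, 13, 10, 7] end={s14,s16,s20,s22,s4,s5,s8} — reject; 6/6 del acc.
3 words, ⪯-incomp.


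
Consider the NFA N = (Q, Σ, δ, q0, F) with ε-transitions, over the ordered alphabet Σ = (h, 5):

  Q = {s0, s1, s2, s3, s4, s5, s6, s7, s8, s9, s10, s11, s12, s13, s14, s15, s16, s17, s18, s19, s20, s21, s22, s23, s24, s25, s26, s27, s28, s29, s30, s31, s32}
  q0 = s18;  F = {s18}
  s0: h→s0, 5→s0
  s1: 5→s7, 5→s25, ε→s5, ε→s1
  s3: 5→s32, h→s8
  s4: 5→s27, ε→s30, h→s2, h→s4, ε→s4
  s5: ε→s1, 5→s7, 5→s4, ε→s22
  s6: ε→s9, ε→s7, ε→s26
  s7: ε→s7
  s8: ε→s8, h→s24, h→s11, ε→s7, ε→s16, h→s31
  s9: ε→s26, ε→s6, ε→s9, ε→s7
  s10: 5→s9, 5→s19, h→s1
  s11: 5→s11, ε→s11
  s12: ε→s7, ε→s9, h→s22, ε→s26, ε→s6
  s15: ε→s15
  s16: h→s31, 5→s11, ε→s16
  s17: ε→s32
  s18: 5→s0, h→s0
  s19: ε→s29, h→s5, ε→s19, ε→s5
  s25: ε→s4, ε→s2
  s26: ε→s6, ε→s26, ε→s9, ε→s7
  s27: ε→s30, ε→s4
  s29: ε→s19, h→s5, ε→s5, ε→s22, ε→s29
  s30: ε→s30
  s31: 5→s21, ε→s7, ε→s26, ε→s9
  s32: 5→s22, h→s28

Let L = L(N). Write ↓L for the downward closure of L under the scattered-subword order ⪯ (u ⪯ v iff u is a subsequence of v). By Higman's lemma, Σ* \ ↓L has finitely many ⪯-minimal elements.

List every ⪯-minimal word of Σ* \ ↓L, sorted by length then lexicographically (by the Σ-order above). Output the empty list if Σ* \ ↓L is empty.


min(Σ*\↓L) = [h, 5].

|Q|=33, |F|=1, |δ|=72 (44 ε).
min D↑ (2 st, q0=0, F={1}): 0:h→1,5→1 1:h→1,5→1.
'h': |S_i|=[2, 1] end={s0} — reject; 1/1 single-dels accept.
'5': |S_i|=[2, 1] end={s0} rej; 1/1 del acc.
2 obstructions.


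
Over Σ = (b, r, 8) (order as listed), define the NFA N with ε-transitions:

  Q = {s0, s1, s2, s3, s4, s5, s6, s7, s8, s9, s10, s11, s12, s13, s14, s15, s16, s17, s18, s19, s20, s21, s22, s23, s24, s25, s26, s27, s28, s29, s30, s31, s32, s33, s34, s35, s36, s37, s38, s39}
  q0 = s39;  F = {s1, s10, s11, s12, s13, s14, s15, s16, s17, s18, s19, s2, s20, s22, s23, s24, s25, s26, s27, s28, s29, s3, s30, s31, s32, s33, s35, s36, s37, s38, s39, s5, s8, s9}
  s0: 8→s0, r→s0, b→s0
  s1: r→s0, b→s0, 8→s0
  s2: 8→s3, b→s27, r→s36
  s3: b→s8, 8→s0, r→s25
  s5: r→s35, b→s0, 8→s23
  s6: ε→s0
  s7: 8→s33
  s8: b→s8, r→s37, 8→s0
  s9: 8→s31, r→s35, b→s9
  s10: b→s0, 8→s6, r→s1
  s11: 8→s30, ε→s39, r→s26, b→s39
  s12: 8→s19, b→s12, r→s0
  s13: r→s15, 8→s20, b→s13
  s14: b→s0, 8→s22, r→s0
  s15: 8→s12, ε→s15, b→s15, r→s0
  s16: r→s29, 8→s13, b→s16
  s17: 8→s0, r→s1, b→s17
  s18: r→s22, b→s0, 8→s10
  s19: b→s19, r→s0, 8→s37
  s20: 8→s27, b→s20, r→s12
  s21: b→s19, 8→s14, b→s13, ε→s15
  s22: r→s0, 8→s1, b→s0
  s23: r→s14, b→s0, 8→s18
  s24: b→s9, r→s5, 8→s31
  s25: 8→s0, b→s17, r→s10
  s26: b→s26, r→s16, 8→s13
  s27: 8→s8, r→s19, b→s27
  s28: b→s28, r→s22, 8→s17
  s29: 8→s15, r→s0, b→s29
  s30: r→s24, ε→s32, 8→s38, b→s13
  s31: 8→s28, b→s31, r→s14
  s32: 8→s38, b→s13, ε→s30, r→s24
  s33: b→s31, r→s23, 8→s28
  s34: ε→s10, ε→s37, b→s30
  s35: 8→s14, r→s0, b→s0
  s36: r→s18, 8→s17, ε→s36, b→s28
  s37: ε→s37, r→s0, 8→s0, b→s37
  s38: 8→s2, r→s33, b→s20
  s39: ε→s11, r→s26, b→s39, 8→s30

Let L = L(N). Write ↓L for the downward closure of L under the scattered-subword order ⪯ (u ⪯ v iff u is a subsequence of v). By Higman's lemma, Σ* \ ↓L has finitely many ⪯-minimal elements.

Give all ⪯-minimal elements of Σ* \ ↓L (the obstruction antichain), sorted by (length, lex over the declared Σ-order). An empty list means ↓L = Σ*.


A = [rrrr, r8rr, 8brr, 8rrb, 88888].

|Q|=40, |F|=34, |δ|=121 (11 ε).
min D↑ (33 st, q0=0, F={15}): 0:b→0,r→1,8→2 1:b→1,r→3,8→4 2:b→4,r→5,8→6 3:b→3,r→7,8→4 4:b→4,r→8,8→9 5:b→10,r→11,8→12 6:b→9,r→13,8→14 7:b→7,r→15,8→8 8:b→8,r→15,8→16 9:b→9,r→16,8→17 10:b→10,r→18,8→12 11:b→15,r→18,8→19 12:b→12,r→20,8→21 13:b→12,r→19,8→21 14:b→17,r→22,8→23 15:b→15,r→15,8→15 16:b→16,r→15,8→24 17:b→17,r→24,8→25 18:b→15,r→15,8→20 19:b→15,r→20,8→26 20:b→15,r→15,8→27 21:b→21,r→27,8→28 22:b→21,r→26,8→28 23:b→25,r→29,8→15 24:b→24,r→15,8→30 25:b→25,r→30,8→15 26:b→15,r→27,8→31 27:b→15,r→15,8→32 28:b→28,r→32,8→15 29:b→28,r→31,8→15 30:b→30,r→15,8→15 31:b→15,r→32,8→15 32:b→15,r→15,8→15.
'rrrr': N↓-sim [36, 29, 20, 10, 1] end={s0} ∉↓L; 4/4 single-dels accept.
'r8rr': N↓-sim [36, 29, 19, 8, 1] end={s0} — reject; 4/4 del acc.
'8brr': |S_i|=[36, 31, 17, 9, 1] end={s0} rej; 4/4 single-dels accept.
'8rrb': |S_i|=[36, 31, 22, 10, 1] end={s0} rej; 4/4 deletions ∈↓L.
'88888': run [36, 31, 23, 16, 9, 2] end={s0,s6} ∉↓L; 5/5 del acc.
5 minimals (antichain).


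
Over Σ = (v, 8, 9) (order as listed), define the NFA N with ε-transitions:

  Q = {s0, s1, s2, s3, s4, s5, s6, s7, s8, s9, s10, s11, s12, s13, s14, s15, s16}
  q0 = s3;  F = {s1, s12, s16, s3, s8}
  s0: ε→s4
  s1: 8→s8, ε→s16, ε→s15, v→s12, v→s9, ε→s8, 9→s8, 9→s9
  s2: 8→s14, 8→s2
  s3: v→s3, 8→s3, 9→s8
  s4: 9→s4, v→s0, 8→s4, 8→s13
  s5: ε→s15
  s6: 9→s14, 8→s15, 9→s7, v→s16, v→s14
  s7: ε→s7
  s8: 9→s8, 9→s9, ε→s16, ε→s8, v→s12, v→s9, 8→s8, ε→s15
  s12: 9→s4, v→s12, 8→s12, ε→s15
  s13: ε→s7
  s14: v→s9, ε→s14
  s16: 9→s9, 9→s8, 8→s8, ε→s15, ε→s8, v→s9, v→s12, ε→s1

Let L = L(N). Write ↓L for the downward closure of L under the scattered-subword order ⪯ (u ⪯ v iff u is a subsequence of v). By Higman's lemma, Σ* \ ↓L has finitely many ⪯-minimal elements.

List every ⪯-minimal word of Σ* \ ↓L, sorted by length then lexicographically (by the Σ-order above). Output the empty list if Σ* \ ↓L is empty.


|Q|=17, |F|=5, |δ|=48 (15 ε).
min D↑ (4 st, q0=0, F={3}): 0:v→0,8→0,9→1 1:v→2,8→1,9→1 2:v→2,8→2,9→3 3:v→3,8→3,9→3.
'9v9': N↓-sim [11, 10, 7, 4] end={s0,s13,s4,s7} rej; 3/3 del acc.
1 words, ⪯-incomp.

min(Σ*\↓L) = [9v9].


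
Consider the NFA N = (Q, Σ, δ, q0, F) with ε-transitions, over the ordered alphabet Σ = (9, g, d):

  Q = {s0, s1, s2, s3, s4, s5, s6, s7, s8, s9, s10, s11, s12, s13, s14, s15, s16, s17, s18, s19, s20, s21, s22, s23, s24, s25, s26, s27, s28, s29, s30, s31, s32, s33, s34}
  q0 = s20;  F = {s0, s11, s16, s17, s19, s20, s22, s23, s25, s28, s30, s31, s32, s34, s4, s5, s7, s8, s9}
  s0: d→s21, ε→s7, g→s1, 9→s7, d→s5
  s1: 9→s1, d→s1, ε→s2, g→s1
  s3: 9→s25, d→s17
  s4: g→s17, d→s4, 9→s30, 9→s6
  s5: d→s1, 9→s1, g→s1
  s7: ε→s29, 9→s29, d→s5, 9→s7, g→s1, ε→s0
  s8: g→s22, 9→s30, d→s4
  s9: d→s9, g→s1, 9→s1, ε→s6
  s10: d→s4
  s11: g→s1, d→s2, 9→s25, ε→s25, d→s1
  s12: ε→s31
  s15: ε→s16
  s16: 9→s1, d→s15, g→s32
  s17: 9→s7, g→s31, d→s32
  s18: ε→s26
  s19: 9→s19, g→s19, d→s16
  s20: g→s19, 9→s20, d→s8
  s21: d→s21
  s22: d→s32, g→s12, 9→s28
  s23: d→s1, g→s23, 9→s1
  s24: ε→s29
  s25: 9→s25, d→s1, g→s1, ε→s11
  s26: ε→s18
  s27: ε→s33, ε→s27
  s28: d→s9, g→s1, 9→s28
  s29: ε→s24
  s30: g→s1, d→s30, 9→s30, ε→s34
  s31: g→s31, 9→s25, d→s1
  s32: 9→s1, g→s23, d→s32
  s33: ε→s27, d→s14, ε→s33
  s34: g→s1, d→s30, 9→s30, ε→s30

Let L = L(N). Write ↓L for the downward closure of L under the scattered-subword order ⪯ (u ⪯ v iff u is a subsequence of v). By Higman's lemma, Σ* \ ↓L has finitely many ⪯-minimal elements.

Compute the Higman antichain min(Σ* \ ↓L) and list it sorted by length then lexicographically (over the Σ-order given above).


A = [gd9, d9g, dggd, ddg9dd].

|Q|=35, |F|=19, |δ|=88 (19 ε).
min D↑ (17 st, q0=0, F={7}): 0:9→0,g→1,d→2 1:9→1,g→1,d→3 2:9→4,g→5,d→6 3:9→7,g→8,d→3 4:9→4,g→7,d→4 5:9→9,g→10,d→8 6:9→4,g→11,d→6 7:9→7,g→7,d→7 8:9→7,g→12,d→8 9:9→9,g→7,d→13 10:9→14,g→10,d→7 11:9→15,g→10,d→8 12:9→7,g→12,d→7 13:9→7,g→7,d→13 14:9→14,g→7,d→7 15:9→15,g→7,d→16 16:9→7,g→7,d→7 (ε-aug+det+¬).
'gd9': |S_i|=[27, 22, 10, 2] end={s1,s2} — reject; 3/3 deletions ∈↓L.
'd9g': N↓-sim [27, 25, 15, 2] end={s1,s2} — reject; 3/3 del acc.
'dggd': run [27, 25, 19, 7, 2] end={s1,s2} rej; 4/4 single-dels accept.
'ddg9dd': N↓-sim [27, 25, 21, 14, 10, 4, 3] end={s1,s2,s21} — reject; 6/6 del acc.
4 words, ⪯-incomp.


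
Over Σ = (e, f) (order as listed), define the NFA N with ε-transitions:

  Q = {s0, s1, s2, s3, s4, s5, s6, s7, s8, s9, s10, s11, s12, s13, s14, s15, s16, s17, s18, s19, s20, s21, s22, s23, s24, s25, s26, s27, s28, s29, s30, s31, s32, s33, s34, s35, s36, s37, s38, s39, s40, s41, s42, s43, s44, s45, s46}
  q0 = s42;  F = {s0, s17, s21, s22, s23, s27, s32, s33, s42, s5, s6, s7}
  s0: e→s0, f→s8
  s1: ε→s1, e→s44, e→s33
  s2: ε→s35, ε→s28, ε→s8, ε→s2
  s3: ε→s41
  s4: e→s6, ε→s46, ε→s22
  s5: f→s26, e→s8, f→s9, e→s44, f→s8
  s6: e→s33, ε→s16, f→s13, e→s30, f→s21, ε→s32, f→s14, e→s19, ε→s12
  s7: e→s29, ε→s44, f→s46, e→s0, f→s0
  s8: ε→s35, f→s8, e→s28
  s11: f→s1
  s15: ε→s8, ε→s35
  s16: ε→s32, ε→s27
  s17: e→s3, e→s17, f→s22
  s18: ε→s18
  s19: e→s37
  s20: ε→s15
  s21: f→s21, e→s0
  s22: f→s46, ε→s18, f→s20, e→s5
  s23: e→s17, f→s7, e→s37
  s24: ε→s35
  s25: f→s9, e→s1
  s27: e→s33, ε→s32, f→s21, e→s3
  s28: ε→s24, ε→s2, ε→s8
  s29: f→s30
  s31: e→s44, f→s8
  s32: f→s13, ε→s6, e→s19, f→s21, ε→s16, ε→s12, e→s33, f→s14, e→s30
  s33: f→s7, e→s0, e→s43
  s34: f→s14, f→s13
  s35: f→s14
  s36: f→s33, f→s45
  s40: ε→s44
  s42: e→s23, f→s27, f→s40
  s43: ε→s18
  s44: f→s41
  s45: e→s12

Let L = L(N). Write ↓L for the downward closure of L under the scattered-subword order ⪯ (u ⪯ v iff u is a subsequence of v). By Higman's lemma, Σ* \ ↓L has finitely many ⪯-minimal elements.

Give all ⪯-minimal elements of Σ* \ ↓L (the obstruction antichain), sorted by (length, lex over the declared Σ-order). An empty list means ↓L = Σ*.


min(Σ*\↓L) = [eeff, efef, efff, feef, ffef, eefee].

|Q|=47, |F|=12, |δ|=92 (30 ε).
min D↑ (11 st, q0=0, F={10}): 0:e→1,f→2 1:e→3,f→4 2:e→5,f→6 3:e→3,f→7 4:e→8,f→8 5:e→8,f→4 6:e→8,f→6 7:e→9,f→10 8:e→8,f→10 9:e→10,f→10 10:e→10,f→10 [Hopcroft].
'eeff': run [36, 27, 23, 17, 12] end={s14,s15,s2,s20,s24,s26,s28,s35,s41,s46,s8,s9} ∉↓L; 4/4 single-dels accept.
'efef': run [36, 27, 20, 14, 10] end={s14,s2,s24,s26,s28,s30,s35,s41,s8,s9} ∉↓L; 4/4 single-dels accept.
'efff': |S_i|=[36, 27, 20, 14, 6] end={s14,s2,s24,s28,s35,s8} — reject; 4/4 single-dels accept.
'feef': run [36, 33, 22, 14, 8] end={s14,s2,s24,s28,s30,s35,s41,s8} rej; 4/4 del acc.
'ffef': N↓-sim [36, 33, 19, 9, 7] end={s14,s2,s24,s28,s30,s35,s8} — reject; 4/4 single-dels accept.
'eefee': |S_i|=[36, 27, 23, 17, 11, 8] end={s14,s2,s24,s28,s35,s41,s44,s8} ∉↓L; 5/5 single-dels accept.
6 obstructions.


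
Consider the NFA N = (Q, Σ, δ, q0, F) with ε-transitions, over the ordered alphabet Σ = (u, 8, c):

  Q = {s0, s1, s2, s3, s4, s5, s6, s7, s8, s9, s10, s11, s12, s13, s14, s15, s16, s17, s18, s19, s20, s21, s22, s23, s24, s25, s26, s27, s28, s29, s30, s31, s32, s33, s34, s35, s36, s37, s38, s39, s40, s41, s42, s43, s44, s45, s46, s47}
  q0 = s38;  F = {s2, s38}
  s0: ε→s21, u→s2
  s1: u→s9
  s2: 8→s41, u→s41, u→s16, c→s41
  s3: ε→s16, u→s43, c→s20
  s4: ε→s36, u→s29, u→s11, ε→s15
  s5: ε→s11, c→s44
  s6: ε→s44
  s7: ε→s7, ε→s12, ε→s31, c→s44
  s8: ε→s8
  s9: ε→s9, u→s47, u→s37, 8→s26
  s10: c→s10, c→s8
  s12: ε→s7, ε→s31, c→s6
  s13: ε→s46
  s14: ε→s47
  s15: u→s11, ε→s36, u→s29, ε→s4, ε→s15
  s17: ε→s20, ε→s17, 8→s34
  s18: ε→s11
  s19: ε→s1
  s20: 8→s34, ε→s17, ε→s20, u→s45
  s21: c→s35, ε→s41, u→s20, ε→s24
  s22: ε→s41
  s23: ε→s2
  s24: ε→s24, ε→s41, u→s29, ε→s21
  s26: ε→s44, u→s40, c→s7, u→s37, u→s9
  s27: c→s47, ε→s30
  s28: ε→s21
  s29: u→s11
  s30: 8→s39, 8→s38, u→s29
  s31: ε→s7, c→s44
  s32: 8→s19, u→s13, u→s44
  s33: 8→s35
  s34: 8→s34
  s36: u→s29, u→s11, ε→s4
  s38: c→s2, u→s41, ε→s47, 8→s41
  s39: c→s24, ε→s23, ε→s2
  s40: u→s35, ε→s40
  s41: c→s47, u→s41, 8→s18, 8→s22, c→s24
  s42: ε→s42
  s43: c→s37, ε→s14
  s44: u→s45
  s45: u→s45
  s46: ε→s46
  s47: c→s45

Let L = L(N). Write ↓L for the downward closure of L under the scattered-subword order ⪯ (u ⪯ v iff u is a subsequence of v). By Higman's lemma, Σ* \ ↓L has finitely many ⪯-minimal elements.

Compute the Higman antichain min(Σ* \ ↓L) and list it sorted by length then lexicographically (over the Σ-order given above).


|Q|=48, |F|=2, |δ|=100 (43 ε).
min D↑ (3 st, q0=0, F={1}): 0:u→1,8→1,c→2 1:u→1,8→1,c→1 2:u→1,8→1,c→1.
'u': N↓-sim [16, 14] end={s11,s16,s17,s18,s20,s21,s22,s24,s29,s34,s35,s41,…} rej; 1/1 single-dels accept.
'8': run [16, 13] end={s11,s17,s18,s20,s21,s22,s24,s29,s34,s35,s41,s45,…} rej; 1/1 deletions ∈↓L.
'cc': N↓-sim [16, 15, 13] end={s11,s17,s18,s20,s21,s22,s24,s29,s34,s35,s41,s45,…} ∉↓L; 2/2 single-dels accept.
3 obstructions.

min(Σ*\↓L) = [u, 8, cc].


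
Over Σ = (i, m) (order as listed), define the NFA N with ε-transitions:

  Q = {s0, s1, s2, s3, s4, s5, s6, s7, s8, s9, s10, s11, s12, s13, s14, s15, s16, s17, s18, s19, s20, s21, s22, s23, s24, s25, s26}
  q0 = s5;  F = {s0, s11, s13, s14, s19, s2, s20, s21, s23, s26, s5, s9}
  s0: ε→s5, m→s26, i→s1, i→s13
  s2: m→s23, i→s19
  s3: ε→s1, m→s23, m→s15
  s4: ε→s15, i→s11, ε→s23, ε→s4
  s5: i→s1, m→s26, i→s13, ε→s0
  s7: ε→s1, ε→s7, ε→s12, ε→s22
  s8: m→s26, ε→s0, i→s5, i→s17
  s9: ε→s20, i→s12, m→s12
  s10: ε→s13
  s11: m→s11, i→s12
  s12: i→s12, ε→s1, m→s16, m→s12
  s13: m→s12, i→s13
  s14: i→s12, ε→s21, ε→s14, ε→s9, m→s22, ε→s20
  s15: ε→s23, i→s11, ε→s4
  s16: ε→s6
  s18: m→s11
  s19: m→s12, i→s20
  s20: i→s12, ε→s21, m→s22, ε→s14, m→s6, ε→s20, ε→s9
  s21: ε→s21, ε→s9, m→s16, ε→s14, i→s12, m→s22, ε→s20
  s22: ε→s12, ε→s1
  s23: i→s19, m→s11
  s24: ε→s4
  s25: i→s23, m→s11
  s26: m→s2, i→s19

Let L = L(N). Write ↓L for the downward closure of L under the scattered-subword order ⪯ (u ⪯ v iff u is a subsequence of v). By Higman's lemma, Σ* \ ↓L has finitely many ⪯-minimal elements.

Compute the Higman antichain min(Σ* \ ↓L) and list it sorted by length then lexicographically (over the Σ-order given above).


|Q|=27, |F|=12, |δ|=73 (32 ε).
min D↑ (9 st, q0=0, F={3}): 0:i→1,m→2 1:i→1,m→3 2:i→4,m→5 3:i→3,m→3 4:i→6,m→3 5:i→4,m→7 6:i→3,m→3 7:i→4,m→8 8:i→3,m→8 [Hopcroft].
'im': |S_i|=[17, 11, 5] end={s1,s12,s16,s22,s6} ∉↓L; 2/2 single-dels accept.
'miii': |S_i|=[17, 14, 10, 9, 4] end={s1,s12,s16,s6} — reject; 4/4 del acc.
'mmmmi': run [17, 14, 13, 12, 6, 4] end={s1,s12,s16,s6} — reject; 5/5 deletions ∈↓L.
3 obstructions.

Antichain: [im, miii, mmmmi].


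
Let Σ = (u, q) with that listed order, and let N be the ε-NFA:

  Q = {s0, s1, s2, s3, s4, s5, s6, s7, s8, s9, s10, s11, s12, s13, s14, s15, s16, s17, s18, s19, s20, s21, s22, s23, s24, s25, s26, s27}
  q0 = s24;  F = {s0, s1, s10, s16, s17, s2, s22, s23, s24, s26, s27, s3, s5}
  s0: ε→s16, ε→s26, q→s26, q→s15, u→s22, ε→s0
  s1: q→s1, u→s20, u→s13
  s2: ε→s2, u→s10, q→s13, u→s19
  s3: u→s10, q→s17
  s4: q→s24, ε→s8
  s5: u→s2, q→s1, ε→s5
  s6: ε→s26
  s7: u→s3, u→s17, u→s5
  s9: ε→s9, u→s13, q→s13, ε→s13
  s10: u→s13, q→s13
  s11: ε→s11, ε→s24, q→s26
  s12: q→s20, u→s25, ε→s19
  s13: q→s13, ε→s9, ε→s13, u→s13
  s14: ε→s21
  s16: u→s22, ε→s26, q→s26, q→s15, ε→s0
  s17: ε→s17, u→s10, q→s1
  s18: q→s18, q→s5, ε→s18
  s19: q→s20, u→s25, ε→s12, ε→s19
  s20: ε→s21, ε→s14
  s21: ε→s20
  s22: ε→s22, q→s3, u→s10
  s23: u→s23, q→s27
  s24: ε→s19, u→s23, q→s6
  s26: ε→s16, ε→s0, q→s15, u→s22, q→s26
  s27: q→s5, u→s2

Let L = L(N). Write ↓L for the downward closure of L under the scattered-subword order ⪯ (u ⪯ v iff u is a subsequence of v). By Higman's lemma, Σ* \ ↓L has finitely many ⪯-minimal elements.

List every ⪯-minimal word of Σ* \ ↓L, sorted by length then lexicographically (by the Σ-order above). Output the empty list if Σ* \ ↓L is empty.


min(Σ*\↓L) = [uquq, quuu, quuq, uqqqu].

|Q|=28, |F|=13, |δ|=74 (28 ε).
min D↑ (12 st, q0=0, F={9}): 0:u→1,q→2 1:u→1,q→3 2:u→4,q→2 3:u→5,q→6 4:u→7,q→8 5:u→7,q→9 6:u→5,q→10 7:u→9,q→9 8:u→7,q→11 9:u→9,q→9 10:u→9,q→10 11:u→7,q→10 (ε-aug+det+¬).
'uquq': run [23, 17, 15, 10, 5] end={s13,s14,s20,s21,s9} ∉↓L; 4/4 single-dels accept.
'quuu': N↓-sim [23, 21, 14, 9, 3] end={s13,s25,s9} — reject; 4/4 del acc.
'quuq': |S_i|=[23, 21, 14, 9, 5] end={s13,s14,s20,s21,s9} — reject; 4/4 del acc.
'uqqqu': |S_i|=[23, 17, 15, 13, 6, 5] end={s13,s14,s20,s21,s9} — reject; 5/5 deletions ∈↓L.
4 words, ⪯-incomp.


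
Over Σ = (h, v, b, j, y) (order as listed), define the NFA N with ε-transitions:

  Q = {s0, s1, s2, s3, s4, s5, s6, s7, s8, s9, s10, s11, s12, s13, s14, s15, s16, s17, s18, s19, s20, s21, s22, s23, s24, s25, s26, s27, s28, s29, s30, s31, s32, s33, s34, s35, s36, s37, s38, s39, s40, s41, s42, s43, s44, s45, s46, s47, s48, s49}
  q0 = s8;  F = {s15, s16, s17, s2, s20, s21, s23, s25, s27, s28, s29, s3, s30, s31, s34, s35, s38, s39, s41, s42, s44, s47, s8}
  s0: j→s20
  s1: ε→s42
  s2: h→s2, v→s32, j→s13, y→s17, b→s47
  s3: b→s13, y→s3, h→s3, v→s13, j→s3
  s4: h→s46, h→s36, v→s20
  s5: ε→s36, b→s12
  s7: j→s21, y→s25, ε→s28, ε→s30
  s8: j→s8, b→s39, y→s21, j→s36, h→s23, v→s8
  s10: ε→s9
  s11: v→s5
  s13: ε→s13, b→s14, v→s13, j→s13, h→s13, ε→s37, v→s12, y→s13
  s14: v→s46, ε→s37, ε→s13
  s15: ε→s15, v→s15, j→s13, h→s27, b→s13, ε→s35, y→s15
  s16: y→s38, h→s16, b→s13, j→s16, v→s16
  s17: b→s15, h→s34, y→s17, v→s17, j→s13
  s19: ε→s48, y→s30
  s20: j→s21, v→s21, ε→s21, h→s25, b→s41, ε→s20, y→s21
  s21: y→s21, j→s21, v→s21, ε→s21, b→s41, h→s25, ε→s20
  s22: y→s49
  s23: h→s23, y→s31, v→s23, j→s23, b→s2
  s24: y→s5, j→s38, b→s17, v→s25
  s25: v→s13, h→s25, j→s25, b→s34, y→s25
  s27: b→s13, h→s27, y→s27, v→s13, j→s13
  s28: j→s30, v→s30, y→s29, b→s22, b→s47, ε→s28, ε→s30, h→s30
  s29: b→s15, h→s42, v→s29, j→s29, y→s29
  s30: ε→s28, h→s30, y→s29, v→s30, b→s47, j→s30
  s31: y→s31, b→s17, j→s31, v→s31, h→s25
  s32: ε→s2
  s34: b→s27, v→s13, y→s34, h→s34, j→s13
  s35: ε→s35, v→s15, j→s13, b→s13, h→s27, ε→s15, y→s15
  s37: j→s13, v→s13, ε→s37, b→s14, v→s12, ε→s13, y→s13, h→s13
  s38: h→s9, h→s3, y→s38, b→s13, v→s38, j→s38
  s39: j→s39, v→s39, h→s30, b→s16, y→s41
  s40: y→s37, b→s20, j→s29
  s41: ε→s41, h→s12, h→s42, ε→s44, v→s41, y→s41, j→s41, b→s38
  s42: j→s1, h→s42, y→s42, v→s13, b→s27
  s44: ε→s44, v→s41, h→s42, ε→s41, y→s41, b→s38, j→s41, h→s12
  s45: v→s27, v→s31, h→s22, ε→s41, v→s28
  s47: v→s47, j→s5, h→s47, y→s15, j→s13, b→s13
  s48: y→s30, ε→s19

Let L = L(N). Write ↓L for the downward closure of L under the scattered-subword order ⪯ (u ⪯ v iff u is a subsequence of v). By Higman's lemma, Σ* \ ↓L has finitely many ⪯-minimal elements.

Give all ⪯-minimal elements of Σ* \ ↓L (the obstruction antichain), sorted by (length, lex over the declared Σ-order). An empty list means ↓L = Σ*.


|Q|=50, |F|=23, |δ|=186 (30 ε).
min D↑ (20 st, q0=0, F={11}): 0:h→1,v→0,b→2,j→0,y→3 1:h→1,v→1,b→4,j→1,y→5 2:h→6,v→2,b→7,j→2,y→8 3:h→9,v→3,b→8,j→3,y→3 4:h→4,v→4,b→10,j→11,y→12 5:h→9,v→5,b→12,j→5,y→5 6:h→6,v→6,b→10,j→6,y→13 7:h→7,v→7,b→11,j→7,y→14 8:h→15,v→8,b→14,j→8,y→8 9:h→9,v→11,b→16,j→9,y→9 10:h→10,v→10,b→11,j→11,y→17 11:h→11,v→11,b→11,j→11,y→11 12:h→16,v→12,b→17,j→11,y→12 13:h→15,v→13,b→17,j→13,y→13 14:h→18,v→14,b→11,j→14,y→14 15:h→15,v→11,b→19,j→15,y→15 16:h→16,v→11,b→19,j→11,y→16 17:h→19,v→17,b→11,j→11,y→17 18:h→18,v→11,b→11,j→18,y→18 19:h→19,v→11,b→11,j→11,y→19 [Hopcroft].
'hbj': N↓-sim [35, 29, 17, 7] end={s12,s13,s14,s36,s37,s46,s5} ∉↓L; 3/3 single-dels accept.
'bbb': N↓-sim [35, 29, 17, 5] end={s12,s13,s14,s37,s46} ∉↓L; 3/3 del acc.
'yhv': N↓-sim [35, 23, 12, 5] end={s12,s13,s14,s37,s46} rej; 3/3 single-dels accept.
3 words, ⪯-incomp.

A = [hbj, bbb, yhv].


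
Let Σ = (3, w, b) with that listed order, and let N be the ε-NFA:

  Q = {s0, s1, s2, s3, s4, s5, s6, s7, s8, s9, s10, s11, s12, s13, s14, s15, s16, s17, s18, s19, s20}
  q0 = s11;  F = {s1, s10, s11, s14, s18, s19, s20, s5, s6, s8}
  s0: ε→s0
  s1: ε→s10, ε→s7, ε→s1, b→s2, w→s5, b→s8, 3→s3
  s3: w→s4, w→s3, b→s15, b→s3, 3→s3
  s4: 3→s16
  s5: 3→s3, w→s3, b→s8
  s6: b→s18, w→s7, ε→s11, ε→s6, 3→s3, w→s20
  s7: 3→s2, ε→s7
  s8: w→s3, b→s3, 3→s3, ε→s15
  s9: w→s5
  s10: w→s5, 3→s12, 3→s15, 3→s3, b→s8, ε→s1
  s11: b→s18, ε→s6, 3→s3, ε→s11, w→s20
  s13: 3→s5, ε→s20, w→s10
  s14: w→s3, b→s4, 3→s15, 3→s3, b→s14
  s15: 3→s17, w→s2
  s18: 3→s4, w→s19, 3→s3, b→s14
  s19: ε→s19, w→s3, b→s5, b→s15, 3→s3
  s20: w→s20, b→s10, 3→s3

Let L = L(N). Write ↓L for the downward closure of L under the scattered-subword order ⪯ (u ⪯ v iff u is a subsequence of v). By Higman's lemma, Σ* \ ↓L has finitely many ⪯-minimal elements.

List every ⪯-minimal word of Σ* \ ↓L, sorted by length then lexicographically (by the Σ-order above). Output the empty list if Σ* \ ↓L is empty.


A = [3, bww, bbw, wbbb].

|Q|=21, |F|=10, |δ|=63 (13 ε).
min D↑ (9 st, q0=0, F={1}): 0:3→1,w→2,b→3 1:3→1,w→1,b→1 2:3→1,w→2,b→4 3:3→1,w→5,b→6 4:3→1,w→7,b→8 5:3→1,w→1,b→7 6:3→1,w→1,b→6 7:3→1,w→1,b→8 8:3→1,w→1,b→1 [Hopcroft].
'3': run [18, 7] end={s12,s15,s16,s17,s2,s3,s4} ∉↓L; 1/1 single-dels accept.
'bww': |S_i|=[18, 15, 9, 6] end={s15,s16,s17,s2,s3,s4} ∉↓L; 3/3 deletions ∈↓L.
'bbw': N↓-sim [18, 15, 9, 6] end={s15,s16,s17,s2,s3,s4} — reject; 3/3 del acc.
'wbbb': run [18, 14, 12, 7, 6] end={s15,s16,s17,s2,s3,s4} rej; 4/4 deletions ∈↓L.
4 words, ⪯-incomp.


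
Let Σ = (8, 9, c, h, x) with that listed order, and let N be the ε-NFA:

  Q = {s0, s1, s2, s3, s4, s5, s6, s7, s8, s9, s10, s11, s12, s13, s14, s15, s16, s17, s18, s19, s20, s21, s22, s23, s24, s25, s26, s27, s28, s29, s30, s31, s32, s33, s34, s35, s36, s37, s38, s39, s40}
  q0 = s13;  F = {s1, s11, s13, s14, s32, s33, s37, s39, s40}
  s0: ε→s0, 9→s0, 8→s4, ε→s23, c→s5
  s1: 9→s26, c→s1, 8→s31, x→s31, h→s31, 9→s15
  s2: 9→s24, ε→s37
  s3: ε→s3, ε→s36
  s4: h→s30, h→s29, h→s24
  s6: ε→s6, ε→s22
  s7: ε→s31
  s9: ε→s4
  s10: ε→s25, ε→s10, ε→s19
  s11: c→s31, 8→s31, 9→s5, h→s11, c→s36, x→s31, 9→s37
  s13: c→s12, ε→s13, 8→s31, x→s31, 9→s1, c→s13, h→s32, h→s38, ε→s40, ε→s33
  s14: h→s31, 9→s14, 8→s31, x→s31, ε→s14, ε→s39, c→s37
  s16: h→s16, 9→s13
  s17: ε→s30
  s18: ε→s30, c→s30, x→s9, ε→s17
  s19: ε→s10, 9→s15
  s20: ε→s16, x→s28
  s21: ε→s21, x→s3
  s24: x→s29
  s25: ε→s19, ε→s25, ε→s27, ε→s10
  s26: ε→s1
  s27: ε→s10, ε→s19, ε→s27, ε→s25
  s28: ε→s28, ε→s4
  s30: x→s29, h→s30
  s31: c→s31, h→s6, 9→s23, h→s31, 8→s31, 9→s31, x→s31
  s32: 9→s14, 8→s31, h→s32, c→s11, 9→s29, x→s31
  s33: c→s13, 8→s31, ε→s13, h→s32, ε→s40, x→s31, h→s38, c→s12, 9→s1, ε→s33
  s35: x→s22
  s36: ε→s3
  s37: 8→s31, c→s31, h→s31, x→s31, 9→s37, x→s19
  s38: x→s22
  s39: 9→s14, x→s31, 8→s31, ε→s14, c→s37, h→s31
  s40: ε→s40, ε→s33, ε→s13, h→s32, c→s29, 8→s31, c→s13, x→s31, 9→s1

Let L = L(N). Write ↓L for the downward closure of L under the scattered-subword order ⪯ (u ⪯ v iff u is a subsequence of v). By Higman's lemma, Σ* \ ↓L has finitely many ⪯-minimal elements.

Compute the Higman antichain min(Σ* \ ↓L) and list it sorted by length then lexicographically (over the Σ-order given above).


Antichain: [8, x, 9h, hcc].

|Q|=41, |F|=9, |δ|=123 (42 ε).
min D↑ (7 st, q0=0, F={1}): 0:8→1,9→2,c→0,h→3,x→1 1:8→1,9→1,c→1,h→1,x→1 2:8→1,9→2,c→2,h→1,x→1 3:8→1,9→4,c→5,h→3,x→1 4:8→1,9→4,c→6,h→1,x→1 5:8→1,9→6,c→1,h→5,x→1 6:8→1,9→6,c→1,h→1,x→1.
'8': run [25, 4] end={s22,s23,s31,s6} — reject; 1/1 del acc.
'x': |S_i|=[25, 9] end={s10,s15,s19,s22,s23,s25,s27,s31,s6} ∉↓L; 1/1 single-dels accept.
'9h': run [25, 16, 4] end={s22,s23,s31,s6} — reject; 2/2 deletions ∈↓L.
'hcc': run [25, 19, 14, 6] end={s22,s23,s3,s31,s36,s6} — reject; 3/3 deletions ∈↓L.
4 minimals (antichain).
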